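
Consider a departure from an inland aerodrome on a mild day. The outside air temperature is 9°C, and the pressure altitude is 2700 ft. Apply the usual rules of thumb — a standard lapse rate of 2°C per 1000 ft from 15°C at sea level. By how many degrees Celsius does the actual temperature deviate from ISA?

ISA temperature at 2700 ft = 15 − 2 × (2700/1000) = 9.6°C.
Deviation = OAT − ISA = 9 − 9.6 = -0.6°C.

ISA-0.6°C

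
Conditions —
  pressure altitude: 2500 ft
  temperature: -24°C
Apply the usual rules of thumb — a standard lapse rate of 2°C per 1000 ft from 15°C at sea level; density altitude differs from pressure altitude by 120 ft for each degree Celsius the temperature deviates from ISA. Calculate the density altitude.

ISA temperature at 2500 ft = 15 − 2 × (2500/1000) = 10°C.
ISA deviation = -24 − 10 = -34°C.
Density altitude = 2500 + 120 × (-34) = 2500 + (-4080) = -1580 ft.

-1580 ft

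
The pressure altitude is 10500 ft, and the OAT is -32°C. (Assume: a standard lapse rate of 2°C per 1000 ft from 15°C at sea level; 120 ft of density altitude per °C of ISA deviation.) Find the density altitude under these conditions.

7380 ft

ISA temperature at 10500 ft = 15 − 2 × (10500/1000) = -6°C.
ISA deviation = -32 − (-6) = -26°C.
Density altitude = 10500 + 120 × (-26) = 10500 + (-3120) = 7380 ft.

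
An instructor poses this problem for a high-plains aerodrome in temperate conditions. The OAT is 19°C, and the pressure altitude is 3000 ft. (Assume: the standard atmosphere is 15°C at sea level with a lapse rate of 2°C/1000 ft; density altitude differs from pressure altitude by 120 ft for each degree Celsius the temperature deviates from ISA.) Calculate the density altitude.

4200 ft

ISA temperature at 3000 ft = 15 − 2 × (3000/1000) = 9°C.
ISA deviation = 19 − 9 = +10°C.
Density altitude = 3000 + 120 × (10) = 3000 + (+1200) = 4200 ft.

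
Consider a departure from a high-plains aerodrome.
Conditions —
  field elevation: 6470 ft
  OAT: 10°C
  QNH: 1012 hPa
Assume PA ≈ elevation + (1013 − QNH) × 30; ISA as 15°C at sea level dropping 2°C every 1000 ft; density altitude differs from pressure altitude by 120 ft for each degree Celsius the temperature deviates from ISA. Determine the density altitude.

7460 ft

Pressure altitude = 6470 + (1013 − 1012) × 30 = 6470 + (+30) = 6500 ft.
ISA temperature at 6500 ft = 15 − 2 × (6500/1000) = 2°C.
ISA deviation = 10 − 2 = +8°C.
Density altitude = 6500 + 120 × (8) = 7460 ft.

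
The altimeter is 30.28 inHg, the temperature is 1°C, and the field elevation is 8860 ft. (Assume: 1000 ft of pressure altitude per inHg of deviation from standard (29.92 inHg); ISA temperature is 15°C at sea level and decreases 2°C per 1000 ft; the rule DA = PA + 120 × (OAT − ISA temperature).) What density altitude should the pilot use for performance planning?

Pressure altitude = 8860 + (29.92 − 30.28) × 1000 = 8860 + (-360) = 8500 ft.
ISA temperature at 8500 ft = 15 − 2 × (8500/1000) = -2°C.
ISA deviation = 1 − (-2) = +3°C.
Density altitude = 8500 + 120 × (3) = 8860 ft.

8860 ft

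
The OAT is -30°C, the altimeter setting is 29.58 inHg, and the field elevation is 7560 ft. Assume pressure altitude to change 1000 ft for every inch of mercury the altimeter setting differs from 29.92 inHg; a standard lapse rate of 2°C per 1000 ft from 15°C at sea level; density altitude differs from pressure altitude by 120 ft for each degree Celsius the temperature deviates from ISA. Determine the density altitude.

Pressure altitude = 7560 + (29.92 − 29.58) × 1000 = 7560 + (+340) = 7900 ft.
ISA temperature at 7900 ft = 15 − 2 × (7900/1000) = -0.8°C.
ISA deviation = -30 − (-0.8) = -29.2°C.
Density altitude = 7900 + 120 × (-29.2) = 4396 ft.

4396 ft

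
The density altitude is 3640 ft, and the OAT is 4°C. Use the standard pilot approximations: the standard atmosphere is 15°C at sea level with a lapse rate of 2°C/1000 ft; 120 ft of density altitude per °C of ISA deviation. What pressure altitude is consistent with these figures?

DA = PA + 120 × (OAT − (15 − 2·PA/1000)) = PA + 120·OAT − 1800 + 0.24·PA = 1.24·PA + 120·OAT − 1800.
So 1.24·PA = 3640 − 120 × 4 + 1800 = 4960.
PA = 4960 / 1.24 = 4000 ft.

4000 ft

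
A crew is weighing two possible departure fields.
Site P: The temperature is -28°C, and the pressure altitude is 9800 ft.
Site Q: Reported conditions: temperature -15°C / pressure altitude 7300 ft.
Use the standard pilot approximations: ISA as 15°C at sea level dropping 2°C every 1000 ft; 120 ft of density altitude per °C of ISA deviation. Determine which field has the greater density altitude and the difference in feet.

Site P: ISA temp = -4.6°C, deviation -23.4°C, DA = 9800 + 120 × (-23.4) = 6992 ft.
Site Q: ISA temp = 0.4°C, deviation -15.4°C, DA = 7300 + 120 × (-15.4) = 5452 ft.
Site P is higher by 6992 − 5452 = 1540 ft.

Site P by 1540 ft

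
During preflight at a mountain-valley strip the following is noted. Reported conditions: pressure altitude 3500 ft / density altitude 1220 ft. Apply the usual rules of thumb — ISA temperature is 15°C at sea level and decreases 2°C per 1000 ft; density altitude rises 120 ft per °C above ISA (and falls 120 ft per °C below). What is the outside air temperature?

-11°C

Density altitude − pressure altitude = 1220 − 3500 = -2280 ft.
At 120 ft/°C that is an ISA deviation of -2280/120 = -19°C.
ISA temperature at 3500 ft = 15 − 2 × (3500/1000) = 8°C.
OAT = ISA + deviation = 8 + (-19) = -11°C.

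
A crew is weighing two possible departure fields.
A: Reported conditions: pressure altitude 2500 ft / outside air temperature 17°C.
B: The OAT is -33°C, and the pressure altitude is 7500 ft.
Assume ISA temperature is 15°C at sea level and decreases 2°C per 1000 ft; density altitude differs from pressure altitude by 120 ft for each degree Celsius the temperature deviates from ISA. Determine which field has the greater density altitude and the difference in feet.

A: ISA temp = 10°C, deviation +7°C, DA = 2500 + 120 × 7 = 3340 ft.
B: ISA temp = 0°C, deviation -33°C, DA = 7500 + 120 × (-33) = 3540 ft.
B is higher by 3540 − 3340 = 200 ft.

B by 200 ft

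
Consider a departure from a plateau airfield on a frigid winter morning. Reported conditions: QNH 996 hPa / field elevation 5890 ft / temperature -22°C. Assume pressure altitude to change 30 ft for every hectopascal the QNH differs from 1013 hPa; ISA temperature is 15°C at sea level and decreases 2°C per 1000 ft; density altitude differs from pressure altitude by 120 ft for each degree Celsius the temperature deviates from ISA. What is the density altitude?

3496 ft

Pressure altitude = 5890 + (1013 − 996) × 30 = 5890 + (+510) = 6400 ft.
ISA temperature at 6400 ft = 15 − 2 × (6400/1000) = 2.2°C.
ISA deviation = -22 − 2.2 = -24.2°C.
Density altitude = 6400 + 120 × (-24.2) = 3496 ft.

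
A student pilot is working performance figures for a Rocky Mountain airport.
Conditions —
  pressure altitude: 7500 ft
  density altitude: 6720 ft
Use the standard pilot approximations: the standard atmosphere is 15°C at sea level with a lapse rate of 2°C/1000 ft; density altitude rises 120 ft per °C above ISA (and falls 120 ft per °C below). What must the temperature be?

-6.5°C

Density altitude − pressure altitude = 6720 − 7500 = -780 ft.
At 120 ft/°C that is an ISA deviation of -780/120 = -6.5°C.
ISA temperature at 7500 ft = 15 − 2 × (7500/1000) = 0°C.
OAT = ISA + deviation = 0 + (-6.5) = -6.5°C.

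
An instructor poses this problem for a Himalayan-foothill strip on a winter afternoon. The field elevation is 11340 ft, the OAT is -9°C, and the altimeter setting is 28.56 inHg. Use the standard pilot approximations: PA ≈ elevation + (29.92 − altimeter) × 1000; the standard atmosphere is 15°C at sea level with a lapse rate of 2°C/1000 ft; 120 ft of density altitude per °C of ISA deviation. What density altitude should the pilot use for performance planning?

Pressure altitude = 11340 + (29.92 − 28.56) × 1000 = 11340 + (+1360) = 12700 ft.
ISA temperature at 12700 ft = 15 − 2 × (12700/1000) = -10.4°C.
ISA deviation = -9 − (-10.4) = +1.4°C.
Density altitude = 12700 + 120 × (1.4) = 12868 ft.

12868 ft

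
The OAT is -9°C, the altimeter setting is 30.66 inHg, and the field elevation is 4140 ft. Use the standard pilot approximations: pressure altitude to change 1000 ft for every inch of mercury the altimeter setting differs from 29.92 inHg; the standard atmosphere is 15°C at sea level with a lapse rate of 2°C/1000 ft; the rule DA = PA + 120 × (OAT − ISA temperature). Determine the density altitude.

1336 ft

Pressure altitude = 4140 + (29.92 − 30.66) × 1000 = 4140 + (-740) = 3400 ft.
ISA temperature at 3400 ft = 15 − 2 × (3400/1000) = 8.2°C.
ISA deviation = -9 − 8.2 = -17.2°C.
Density altitude = 3400 + 120 × (-17.2) = 1336 ft.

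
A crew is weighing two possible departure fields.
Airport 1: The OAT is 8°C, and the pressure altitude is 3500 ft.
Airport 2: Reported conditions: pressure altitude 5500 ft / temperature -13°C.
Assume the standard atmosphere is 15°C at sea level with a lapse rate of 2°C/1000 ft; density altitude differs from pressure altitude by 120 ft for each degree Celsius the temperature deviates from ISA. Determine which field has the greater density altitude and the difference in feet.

Airport 1: ISA temp = 8°C, deviation 0°C, DA = 3500 + 120 × 0 = 3500 ft.
Airport 2: ISA temp = 4°C, deviation -17°C, DA = 5500 + 120 × (-17) = 3460 ft.
Airport 1 is higher by 3500 − 3460 = 40 ft.

Airport 1 by 40 ft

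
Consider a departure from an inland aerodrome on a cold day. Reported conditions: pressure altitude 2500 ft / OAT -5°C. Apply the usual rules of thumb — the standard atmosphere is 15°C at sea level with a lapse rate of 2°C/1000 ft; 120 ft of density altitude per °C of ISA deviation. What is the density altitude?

ISA temperature at 2500 ft = 15 − 2 × (2500/1000) = 10°C.
ISA deviation = -5 − 10 = -15°C.
Density altitude = 2500 + 120 × (-15) = 2500 + (-1800) = 700 ft.

700 ft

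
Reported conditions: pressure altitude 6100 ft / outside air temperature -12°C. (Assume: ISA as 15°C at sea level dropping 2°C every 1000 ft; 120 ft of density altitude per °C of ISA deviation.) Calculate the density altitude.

4324 ft

ISA temperature at 6100 ft = 15 − 2 × (6100/1000) = 2.8°C.
ISA deviation = -12 − 2.8 = -14.8°C.
Density altitude = 6100 + 120 × (-14.8) = 6100 + (-1776) = 4324 ft.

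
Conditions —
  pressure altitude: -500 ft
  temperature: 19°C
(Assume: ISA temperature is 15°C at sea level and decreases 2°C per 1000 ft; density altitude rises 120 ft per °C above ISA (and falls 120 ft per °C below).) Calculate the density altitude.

ISA temperature at -500 ft = 15 − 2 × (-500/1000) = 16°C.
ISA deviation = 19 − 16 = +3°C.
Density altitude = -500 + 120 × (3) = -500 + (+360) = -140 ft.

-140 ft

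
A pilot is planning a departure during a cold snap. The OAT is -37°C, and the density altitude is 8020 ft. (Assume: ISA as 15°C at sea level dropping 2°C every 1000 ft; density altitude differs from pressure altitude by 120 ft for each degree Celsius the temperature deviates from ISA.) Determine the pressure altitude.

11500 ft

DA = PA + 120 × (OAT − (15 − 2·PA/1000)) = PA + 120·OAT − 1800 + 0.24·PA = 1.24·PA + 120·OAT − 1800.
So 1.24·PA = 8020 − 120 × (-37) + 1800 = 14260.
PA = 14260 / 1.24 = 11500 ft.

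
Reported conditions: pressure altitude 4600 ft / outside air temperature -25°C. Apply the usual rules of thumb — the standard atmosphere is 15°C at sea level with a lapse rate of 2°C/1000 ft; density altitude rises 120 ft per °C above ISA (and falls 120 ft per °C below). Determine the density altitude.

904 ft

ISA temperature at 4600 ft = 15 − 2 × (4600/1000) = 5.8°C.
ISA deviation = -25 − 5.8 = -30.8°C.
Density altitude = 4600 + 120 × (-30.8) = 4600 + (-3696) = 904 ft.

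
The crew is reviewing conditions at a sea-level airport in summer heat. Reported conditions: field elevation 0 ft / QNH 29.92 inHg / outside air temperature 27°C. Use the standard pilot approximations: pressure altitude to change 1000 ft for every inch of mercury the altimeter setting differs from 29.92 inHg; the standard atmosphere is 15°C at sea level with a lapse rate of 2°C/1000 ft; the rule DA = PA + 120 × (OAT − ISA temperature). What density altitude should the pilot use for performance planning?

Pressure altitude = 0 + (29.92 − 29.92) × 1000 = 0 + (0) = 0 ft.
ISA temperature at 0 ft = 15 − 2 × (0/1000) = 15°C.
ISA deviation = 27 − 15 = +12°C.
Density altitude = 0 + 120 × (12) = 1440 ft.

1440 ft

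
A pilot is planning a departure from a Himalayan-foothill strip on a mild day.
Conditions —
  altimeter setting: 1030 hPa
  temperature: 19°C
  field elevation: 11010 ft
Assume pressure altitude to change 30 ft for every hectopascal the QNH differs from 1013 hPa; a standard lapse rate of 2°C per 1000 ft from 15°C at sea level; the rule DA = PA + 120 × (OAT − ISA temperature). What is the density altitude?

Pressure altitude = 11010 + (1013 − 1030) × 30 = 11010 + (-510) = 10500 ft.
ISA temperature at 10500 ft = 15 − 2 × (10500/1000) = -6°C.
ISA deviation = 19 − (-6) = +25°C.
Density altitude = 10500 + 120 × (25) = 13500 ft.

13500 ft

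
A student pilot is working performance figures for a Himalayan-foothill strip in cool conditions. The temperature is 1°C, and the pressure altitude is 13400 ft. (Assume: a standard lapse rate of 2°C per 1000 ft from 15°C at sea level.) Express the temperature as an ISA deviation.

ISA temperature at 13400 ft = 15 − 2 × (13400/1000) = -11.8°C.
Deviation = OAT − ISA = 1 − (-11.8) = +12.8°C.

ISA+12.8°C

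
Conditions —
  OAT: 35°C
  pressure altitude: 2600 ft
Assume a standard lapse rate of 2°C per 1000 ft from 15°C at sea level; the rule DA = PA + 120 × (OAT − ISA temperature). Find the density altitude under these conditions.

ISA temperature at 2600 ft = 15 − 2 × (2600/1000) = 9.8°C.
ISA deviation = 35 − 9.8 = +25.2°C.
Density altitude = 2600 + 120 × (25.2) = 2600 + (+3024) = 5624 ft.

5624 ft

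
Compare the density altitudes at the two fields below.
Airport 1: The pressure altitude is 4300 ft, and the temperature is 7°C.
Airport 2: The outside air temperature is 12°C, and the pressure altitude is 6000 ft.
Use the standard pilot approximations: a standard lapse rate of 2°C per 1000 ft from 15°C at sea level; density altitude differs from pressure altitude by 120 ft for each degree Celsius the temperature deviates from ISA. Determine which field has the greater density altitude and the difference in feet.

Airport 1: ISA temp = 6.4°C, deviation +0.6°C, DA = 4300 + 120 × 0.6 = 4372 ft.
Airport 2: ISA temp = 3°C, deviation +9°C, DA = 6000 + 120 × 9 = 7080 ft.
Airport 2 is higher by 7080 − 4372 = 2708 ft.

Airport 2 by 2708 ft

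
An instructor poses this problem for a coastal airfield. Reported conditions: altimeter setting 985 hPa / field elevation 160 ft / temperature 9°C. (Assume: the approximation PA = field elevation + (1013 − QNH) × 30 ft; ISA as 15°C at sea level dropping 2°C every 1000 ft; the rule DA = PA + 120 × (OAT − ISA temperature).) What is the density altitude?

Pressure altitude = 160 + (1013 − 985) × 30 = 160 + (+840) = 1000 ft.
ISA temperature at 1000 ft = 15 − 2 × (1000/1000) = 13°C.
ISA deviation = 9 − 13 = -4°C.
Density altitude = 1000 + 120 × (-4) = 520 ft.

520 ft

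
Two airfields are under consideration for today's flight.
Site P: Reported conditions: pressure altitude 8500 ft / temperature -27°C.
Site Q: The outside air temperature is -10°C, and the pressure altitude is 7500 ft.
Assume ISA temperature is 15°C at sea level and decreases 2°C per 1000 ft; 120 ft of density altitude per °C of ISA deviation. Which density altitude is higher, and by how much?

Site Q by 800 ft

Site P: ISA temp = -2°C, deviation -25°C, DA = 8500 + 120 × (-25) = 5500 ft.
Site Q: ISA temp = 0°C, deviation -10°C, DA = 7500 + 120 × (-10) = 6300 ft.
Site Q is higher by 6300 − 5500 = 800 ft.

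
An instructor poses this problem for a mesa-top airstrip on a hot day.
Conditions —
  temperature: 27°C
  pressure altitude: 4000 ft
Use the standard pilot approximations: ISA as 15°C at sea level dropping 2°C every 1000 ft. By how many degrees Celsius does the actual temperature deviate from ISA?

ISA+20°C

ISA temperature at 4000 ft = 15 − 2 × (4000/1000) = 7°C.
Deviation = OAT − ISA = 27 − 7 = +20°C.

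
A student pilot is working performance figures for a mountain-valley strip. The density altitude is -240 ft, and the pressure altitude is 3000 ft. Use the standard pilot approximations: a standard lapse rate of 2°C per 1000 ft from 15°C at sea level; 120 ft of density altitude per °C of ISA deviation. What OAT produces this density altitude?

Density altitude − pressure altitude = -240 − 3000 = -3240 ft.
At 120 ft/°C that is an ISA deviation of -3240/120 = -27°C.
ISA temperature at 3000 ft = 15 − 2 × (3000/1000) = 9°C.
OAT = ISA + deviation = 9 + (-27) = -18°C.

-18°C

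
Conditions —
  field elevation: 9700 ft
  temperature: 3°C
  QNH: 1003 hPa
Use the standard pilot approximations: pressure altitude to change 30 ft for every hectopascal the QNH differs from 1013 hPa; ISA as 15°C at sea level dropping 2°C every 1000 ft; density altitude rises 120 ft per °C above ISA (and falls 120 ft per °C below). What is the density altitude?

10960 ft

Pressure altitude = 9700 + (1013 − 1003) × 30 = 9700 + (+300) = 10000 ft.
ISA temperature at 10000 ft = 15 − 2 × (10000/1000) = -5°C.
ISA deviation = 3 − (-5) = +8°C.
Density altitude = 10000 + 120 × (8) = 10960 ft.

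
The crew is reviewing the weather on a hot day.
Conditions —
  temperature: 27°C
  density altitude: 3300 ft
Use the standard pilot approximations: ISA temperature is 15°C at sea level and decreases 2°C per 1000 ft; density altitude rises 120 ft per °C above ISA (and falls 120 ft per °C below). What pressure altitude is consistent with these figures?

DA = PA + 120 × (OAT − (15 − 2·PA/1000)) = PA + 120·OAT − 1800 + 0.24·PA = 1.24·PA + 120·OAT − 1800.
So 1.24·PA = 3300 − 120 × 27 + 1800 = 1860.
PA = 1860 / 1.24 = 1500 ft.

1500 ft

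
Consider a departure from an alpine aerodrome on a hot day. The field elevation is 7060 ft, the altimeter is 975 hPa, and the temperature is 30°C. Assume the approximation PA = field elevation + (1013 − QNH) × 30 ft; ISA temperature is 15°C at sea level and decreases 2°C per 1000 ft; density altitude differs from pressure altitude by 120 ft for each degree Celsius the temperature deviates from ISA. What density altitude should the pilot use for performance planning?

11968 ft

Pressure altitude = 7060 + (1013 − 975) × 30 = 7060 + (+1140) = 8200 ft.
ISA temperature at 8200 ft = 15 − 2 × (8200/1000) = -1.4°C.
ISA deviation = 30 − (-1.4) = +31.4°C.
Density altitude = 8200 + 120 × (31.4) = 11968 ft.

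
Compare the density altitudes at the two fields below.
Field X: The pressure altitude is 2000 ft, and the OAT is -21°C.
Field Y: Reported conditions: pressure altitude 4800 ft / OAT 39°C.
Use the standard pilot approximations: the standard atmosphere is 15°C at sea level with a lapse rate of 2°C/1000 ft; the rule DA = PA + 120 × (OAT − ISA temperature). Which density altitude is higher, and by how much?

Field Y by 10672 ft

Field X: ISA temp = 11°C, deviation -32°C, DA = 2000 + 120 × (-32) = -1840 ft.
Field Y: ISA temp = 5.4°C, deviation +33.6°C, DA = 4800 + 120 × 33.6 = 8832 ft.
Field Y is higher by 8832 − (-1840) = 10672 ft.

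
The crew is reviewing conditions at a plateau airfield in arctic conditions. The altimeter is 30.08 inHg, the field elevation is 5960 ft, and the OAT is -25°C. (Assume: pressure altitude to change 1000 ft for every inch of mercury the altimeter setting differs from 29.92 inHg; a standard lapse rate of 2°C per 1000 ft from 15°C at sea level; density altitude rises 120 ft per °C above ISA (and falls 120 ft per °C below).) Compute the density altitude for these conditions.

Pressure altitude = 5960 + (29.92 − 30.08) × 1000 = 5960 + (-160) = 5800 ft.
ISA temperature at 5800 ft = 15 − 2 × (5800/1000) = 3.4°C.
ISA deviation = -25 − 3.4 = -28.4°C.
Density altitude = 5800 + 120 × (-28.4) = 2392 ft.

2392 ft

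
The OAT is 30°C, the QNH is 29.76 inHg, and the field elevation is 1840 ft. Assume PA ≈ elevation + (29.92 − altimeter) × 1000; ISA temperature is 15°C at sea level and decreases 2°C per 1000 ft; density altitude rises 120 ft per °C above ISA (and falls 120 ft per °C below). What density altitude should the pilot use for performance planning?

Pressure altitude = 1840 + (29.92 − 29.76) × 1000 = 1840 + (+160) = 2000 ft.
ISA temperature at 2000 ft = 15 − 2 × (2000/1000) = 11°C.
ISA deviation = 30 − 11 = +19°C.
Density altitude = 2000 + 120 × (19) = 4280 ft.

4280 ft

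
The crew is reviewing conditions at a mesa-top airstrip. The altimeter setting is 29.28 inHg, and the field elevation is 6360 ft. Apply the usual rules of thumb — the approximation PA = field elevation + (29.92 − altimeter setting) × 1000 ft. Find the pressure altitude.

Pressure correction = (29.92 − 29.28) × 1000 = +640 ft.
Pressure altitude = 6360 + (+640) = 7000 ft.

7000 ft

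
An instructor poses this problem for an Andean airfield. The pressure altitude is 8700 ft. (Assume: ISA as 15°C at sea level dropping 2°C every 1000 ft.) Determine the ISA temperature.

-2.4°C

ISA temperature = 15 − 2 × (8700/1000) = 15 − 17.4 = -2.4°C.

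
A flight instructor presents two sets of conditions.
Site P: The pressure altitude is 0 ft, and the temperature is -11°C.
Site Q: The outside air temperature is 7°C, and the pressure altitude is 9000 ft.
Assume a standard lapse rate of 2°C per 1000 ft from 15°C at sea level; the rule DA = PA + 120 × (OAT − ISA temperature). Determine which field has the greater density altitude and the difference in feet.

Site P: ISA temp = 15°C, deviation -26°C, DA = 0 + 120 × (-26) = -3120 ft.
Site Q: ISA temp = -3°C, deviation +10°C, DA = 9000 + 120 × 10 = 10200 ft.
Site Q is higher by 10200 − (-3120) = 13320 ft.

Site Q by 13320 ft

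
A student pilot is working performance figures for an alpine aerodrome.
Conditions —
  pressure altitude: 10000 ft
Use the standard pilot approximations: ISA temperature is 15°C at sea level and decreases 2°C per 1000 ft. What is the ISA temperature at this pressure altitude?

ISA temperature = 15 − 2 × (10000/1000) = 15 − 20 = -5°C.

-5°C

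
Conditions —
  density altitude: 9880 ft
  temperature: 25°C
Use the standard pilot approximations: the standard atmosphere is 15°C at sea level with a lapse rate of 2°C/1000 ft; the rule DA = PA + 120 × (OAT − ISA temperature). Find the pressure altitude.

DA = PA + 120 × (OAT − (15 − 2·PA/1000)) = PA + 120·OAT − 1800 + 0.24·PA = 1.24·PA + 120·OAT − 1800.
So 1.24·PA = 9880 − 120 × 25 + 1800 = 8680.
PA = 8680 / 1.24 = 7000 ft.

7000 ft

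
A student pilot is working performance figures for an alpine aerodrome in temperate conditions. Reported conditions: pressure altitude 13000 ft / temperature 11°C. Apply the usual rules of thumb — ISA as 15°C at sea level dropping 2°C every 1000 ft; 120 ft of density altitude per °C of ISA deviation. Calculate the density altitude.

15640 ft

ISA temperature at 13000 ft = 15 − 2 × (13000/1000) = -11°C.
ISA deviation = 11 − (-11) = +22°C.
Density altitude = 13000 + 120 × (22) = 13000 + (+2640) = 15640 ft.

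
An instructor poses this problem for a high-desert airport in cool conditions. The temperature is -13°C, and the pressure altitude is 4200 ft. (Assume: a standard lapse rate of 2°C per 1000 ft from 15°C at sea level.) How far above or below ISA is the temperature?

ISA temperature at 4200 ft = 15 − 2 × (4200/1000) = 6.6°C.
Deviation = OAT − ISA = -13 − 6.6 = -19.6°C.

ISA-19.6°C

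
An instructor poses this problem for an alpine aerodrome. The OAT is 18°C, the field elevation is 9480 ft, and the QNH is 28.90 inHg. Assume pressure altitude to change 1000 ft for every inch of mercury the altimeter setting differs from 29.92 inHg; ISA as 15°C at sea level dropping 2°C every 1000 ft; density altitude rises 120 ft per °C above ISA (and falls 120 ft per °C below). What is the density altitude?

Pressure altitude = 9480 + (29.92 − 28.90) × 1000 = 9480 + (+1020) = 10500 ft.
ISA temperature at 10500 ft = 15 − 2 × (10500/1000) = -6°C.
ISA deviation = 18 − (-6) = +24°C.
Density altitude = 10500 + 120 × (24) = 13380 ft.

13380 ft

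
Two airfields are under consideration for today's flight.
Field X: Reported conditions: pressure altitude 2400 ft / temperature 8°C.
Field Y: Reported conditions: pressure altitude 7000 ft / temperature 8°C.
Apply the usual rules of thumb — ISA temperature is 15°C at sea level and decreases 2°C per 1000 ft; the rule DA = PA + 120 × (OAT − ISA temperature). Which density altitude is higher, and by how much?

Field X: ISA temp = 10.2°C, deviation -2.2°C, DA = 2400 + 120 × (-2.2) = 2136 ft.
Field Y: ISA temp = 1°C, deviation +7°C, DA = 7000 + 120 × 7 = 7840 ft.
Field Y is higher by 7840 − 2136 = 5704 ft.

Field Y by 5704 ft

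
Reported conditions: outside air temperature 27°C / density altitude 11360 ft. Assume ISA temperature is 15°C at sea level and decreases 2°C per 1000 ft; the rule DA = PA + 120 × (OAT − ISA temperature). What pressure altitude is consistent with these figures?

DA = PA + 120 × (OAT − (15 − 2·PA/1000)) = PA + 120·OAT − 1800 + 0.24·PA = 1.24·PA + 120·OAT − 1800.
So 1.24·PA = 11360 − 120 × 27 + 1800 = 9920.
PA = 9920 / 1.24 = 8000 ft.

8000 ft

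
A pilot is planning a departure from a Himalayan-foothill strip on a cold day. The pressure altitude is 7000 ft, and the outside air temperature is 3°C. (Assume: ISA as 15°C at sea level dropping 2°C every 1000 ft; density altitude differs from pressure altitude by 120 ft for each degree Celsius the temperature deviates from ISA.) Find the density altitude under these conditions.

ISA temperature at 7000 ft = 15 − 2 × (7000/1000) = 1°C.
ISA deviation = 3 − 1 = +2°C.
Density altitude = 7000 + 120 × (2) = 7000 + (+240) = 7240 ft.

7240 ft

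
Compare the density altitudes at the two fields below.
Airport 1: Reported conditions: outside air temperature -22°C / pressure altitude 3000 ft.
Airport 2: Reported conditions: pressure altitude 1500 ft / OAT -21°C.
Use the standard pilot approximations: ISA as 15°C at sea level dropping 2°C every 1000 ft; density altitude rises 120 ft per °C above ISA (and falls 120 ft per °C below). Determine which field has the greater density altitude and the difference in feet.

Airport 1 by 1740 ft

Airport 1: ISA temp = 9°C, deviation -31°C, DA = 3000 + 120 × (-31) = -720 ft.
Airport 2: ISA temp = 12°C, deviation -33°C, DA = 1500 + 120 × (-33) = -2460 ft.
Airport 1 is higher by -720 − (-2460) = 1740 ft.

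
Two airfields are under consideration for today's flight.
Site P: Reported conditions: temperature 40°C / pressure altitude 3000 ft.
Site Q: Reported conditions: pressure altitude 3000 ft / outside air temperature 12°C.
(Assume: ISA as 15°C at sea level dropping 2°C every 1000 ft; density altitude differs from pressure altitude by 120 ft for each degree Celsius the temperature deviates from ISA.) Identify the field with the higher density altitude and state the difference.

Site P: ISA temp = 9°C, deviation +31°C, DA = 3000 + 120 × 31 = 6720 ft.
Site Q: ISA temp = 9°C, deviation +3°C, DA = 3000 + 120 × 3 = 3360 ft.
Site P is higher by 6720 − 3360 = 3360 ft.

Site P by 3360 ft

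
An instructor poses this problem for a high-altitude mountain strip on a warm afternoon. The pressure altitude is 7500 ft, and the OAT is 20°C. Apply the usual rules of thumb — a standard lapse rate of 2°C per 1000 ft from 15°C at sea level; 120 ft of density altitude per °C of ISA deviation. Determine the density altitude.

ISA temperature at 7500 ft = 15 − 2 × (7500/1000) = 0°C.
ISA deviation = 20 − 0 = +20°C.
Density altitude = 7500 + 120 × (20) = 7500 + (+2400) = 9900 ft.

9900 ft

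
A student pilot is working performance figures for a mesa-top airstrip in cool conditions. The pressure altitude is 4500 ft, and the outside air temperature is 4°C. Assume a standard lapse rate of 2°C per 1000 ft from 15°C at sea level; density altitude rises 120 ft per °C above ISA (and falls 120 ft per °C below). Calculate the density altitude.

4260 ft

ISA temperature at 4500 ft = 15 − 2 × (4500/1000) = 6°C.
ISA deviation = 4 − 6 = -2°C.
Density altitude = 4500 + 120 × (-2) = 4500 + (-240) = 4260 ft.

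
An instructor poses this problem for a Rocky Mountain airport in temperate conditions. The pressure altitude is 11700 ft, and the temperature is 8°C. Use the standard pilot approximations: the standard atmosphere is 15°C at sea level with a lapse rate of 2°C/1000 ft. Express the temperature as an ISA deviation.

ISA+16.4°C

ISA temperature at 11700 ft = 15 − 2 × (11700/1000) = -8.4°C.
Deviation = OAT − ISA = 8 − (-8.4) = +16.4°C.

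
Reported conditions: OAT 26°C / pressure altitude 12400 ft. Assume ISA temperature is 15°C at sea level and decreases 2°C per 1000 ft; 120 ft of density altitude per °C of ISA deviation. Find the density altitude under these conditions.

ISA temperature at 12400 ft = 15 − 2 × (12400/1000) = -9.8°C.
ISA deviation = 26 − (-9.8) = +35.8°C.
Density altitude = 12400 + 120 × (35.8) = 12400 + (+4296) = 16696 ft.

16696 ft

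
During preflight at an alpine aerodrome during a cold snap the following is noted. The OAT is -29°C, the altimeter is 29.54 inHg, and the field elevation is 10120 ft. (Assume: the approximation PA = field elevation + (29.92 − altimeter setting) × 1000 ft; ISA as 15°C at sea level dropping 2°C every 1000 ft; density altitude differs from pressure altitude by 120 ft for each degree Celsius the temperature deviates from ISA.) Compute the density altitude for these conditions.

Pressure altitude = 10120 + (29.92 − 29.54) × 1000 = 10120 + (+380) = 10500 ft.
ISA temperature at 10500 ft = 15 − 2 × (10500/1000) = -6°C.
ISA deviation = -29 − (-6) = -23°C.
Density altitude = 10500 + 120 × (-23) = 7740 ft.

7740 ft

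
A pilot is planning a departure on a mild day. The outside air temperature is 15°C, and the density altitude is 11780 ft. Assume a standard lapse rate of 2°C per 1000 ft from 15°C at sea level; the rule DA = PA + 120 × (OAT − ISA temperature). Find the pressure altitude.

DA = PA + 120 × (OAT − (15 − 2·PA/1000)) = PA + 120·OAT − 1800 + 0.24·PA = 1.24·PA + 120·OAT − 1800.
So 1.24·PA = 11780 − 120 × 15 + 1800 = 11780.
PA = 11780 / 1.24 = 9500 ft.

9500 ft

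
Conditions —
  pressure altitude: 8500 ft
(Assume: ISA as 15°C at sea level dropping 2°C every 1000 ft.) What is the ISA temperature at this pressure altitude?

-2°C

ISA temperature = 15 − 2 × (8500/1000) = 15 − 17 = -2°C.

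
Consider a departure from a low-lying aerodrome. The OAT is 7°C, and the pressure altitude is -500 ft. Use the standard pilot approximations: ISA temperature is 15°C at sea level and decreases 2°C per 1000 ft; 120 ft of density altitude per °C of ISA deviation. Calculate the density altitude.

-1580 ft

ISA temperature at -500 ft = 15 − 2 × (-500/1000) = 16°C.
ISA deviation = 7 − 16 = -9°C.
Density altitude = -500 + 120 × (-9) = -500 + (-1080) = -1580 ft.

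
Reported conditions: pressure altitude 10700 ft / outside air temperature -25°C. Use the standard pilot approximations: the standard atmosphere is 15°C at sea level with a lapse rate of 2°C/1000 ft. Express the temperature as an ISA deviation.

ISA temperature at 10700 ft = 15 − 2 × (10700/1000) = -6.4°C.
Deviation = OAT − ISA = -25 − (-6.4) = -18.6°C.

ISA-18.6°C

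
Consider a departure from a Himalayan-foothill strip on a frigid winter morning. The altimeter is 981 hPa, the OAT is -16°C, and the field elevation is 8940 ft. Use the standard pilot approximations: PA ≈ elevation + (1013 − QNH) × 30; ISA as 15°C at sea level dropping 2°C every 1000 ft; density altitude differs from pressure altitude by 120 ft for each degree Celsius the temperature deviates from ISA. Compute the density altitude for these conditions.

Pressure altitude = 8940 + (1013 − 981) × 30 = 8940 + (+960) = 9900 ft.
ISA temperature at 9900 ft = 15 − 2 × (9900/1000) = -4.8°C.
ISA deviation = -16 − (-4.8) = -11.2°C.
Density altitude = 9900 + 120 × (-11.2) = 8556 ft.

8556 ft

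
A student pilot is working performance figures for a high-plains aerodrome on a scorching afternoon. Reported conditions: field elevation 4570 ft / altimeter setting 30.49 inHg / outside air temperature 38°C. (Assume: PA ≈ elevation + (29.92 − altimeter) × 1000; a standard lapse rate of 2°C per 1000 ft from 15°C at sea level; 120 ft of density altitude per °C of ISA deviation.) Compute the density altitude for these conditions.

Pressure altitude = 4570 + (29.92 − 30.49) × 1000 = 4570 + (-570) = 4000 ft.
ISA temperature at 4000 ft = 15 − 2 × (4000/1000) = 7°C.
ISA deviation = 38 − 7 = +31°C.
Density altitude = 4000 + 120 × (31) = 7720 ft.

7720 ft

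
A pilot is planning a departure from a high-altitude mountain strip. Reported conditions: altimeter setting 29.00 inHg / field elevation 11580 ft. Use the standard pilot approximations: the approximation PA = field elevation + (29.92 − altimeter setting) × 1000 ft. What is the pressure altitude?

12500 ft

Pressure correction = (29.92 − 29.00) × 1000 = +920 ft.
Pressure altitude = 11580 + (+920) = 12500 ft.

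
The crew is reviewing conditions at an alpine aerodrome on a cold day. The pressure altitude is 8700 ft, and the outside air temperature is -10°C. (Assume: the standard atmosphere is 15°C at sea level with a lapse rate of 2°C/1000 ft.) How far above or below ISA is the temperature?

ISA-7.6°C

ISA temperature at 8700 ft = 15 − 2 × (8700/1000) = -2.4°C.
Deviation = OAT − ISA = -10 − (-2.4) = -7.6°C.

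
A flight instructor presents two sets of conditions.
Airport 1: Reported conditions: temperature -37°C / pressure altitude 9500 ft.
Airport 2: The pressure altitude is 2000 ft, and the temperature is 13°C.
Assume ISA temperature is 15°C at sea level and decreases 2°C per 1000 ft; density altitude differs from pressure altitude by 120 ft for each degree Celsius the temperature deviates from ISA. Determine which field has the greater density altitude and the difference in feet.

Airport 1: ISA temp = -4°C, deviation -33°C, DA = 9500 + 120 × (-33) = 5540 ft.
Airport 2: ISA temp = 11°C, deviation +2°C, DA = 2000 + 120 × 2 = 2240 ft.
Airport 1 is higher by 5540 − 2240 = 3300 ft.

Airport 1 by 3300 ft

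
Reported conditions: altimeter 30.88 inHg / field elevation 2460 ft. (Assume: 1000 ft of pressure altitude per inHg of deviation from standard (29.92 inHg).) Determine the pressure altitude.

Pressure correction = (29.92 − 30.88) × 1000 = -960 ft.
Pressure altitude = 2460 + (-960) = 1500 ft.

1500 ft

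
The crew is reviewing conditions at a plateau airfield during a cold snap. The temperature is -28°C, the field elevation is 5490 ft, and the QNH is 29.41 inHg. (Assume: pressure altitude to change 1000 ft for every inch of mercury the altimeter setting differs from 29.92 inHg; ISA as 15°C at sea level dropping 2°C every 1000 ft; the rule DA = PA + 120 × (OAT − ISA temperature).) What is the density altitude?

2280 ft

Pressure altitude = 5490 + (29.92 − 29.41) × 1000 = 5490 + (+510) = 6000 ft.
ISA temperature at 6000 ft = 15 − 2 × (6000/1000) = 3°C.
ISA deviation = -28 − 3 = -31°C.
Density altitude = 6000 + 120 × (-31) = 2280 ft.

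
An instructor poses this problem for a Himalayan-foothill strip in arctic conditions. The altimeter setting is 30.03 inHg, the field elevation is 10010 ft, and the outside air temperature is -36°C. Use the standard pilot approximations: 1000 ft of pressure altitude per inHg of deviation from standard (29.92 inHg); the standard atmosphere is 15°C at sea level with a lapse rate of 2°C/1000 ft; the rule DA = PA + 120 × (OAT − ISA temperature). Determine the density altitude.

6156 ft

Pressure altitude = 10010 + (29.92 − 30.03) × 1000 = 10010 + (-110) = 9900 ft.
ISA temperature at 9900 ft = 15 − 2 × (9900/1000) = -4.8°C.
ISA deviation = -36 − (-4.8) = -31.2°C.
Density altitude = 9900 + 120 × (-31.2) = 6156 ft.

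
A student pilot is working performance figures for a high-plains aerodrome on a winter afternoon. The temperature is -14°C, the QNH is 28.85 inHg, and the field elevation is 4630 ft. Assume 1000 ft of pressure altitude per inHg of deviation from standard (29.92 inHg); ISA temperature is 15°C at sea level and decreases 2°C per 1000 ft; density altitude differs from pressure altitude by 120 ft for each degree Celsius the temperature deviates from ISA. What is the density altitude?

3588 ft

Pressure altitude = 4630 + (29.92 − 28.85) × 1000 = 4630 + (+1070) = 5700 ft.
ISA temperature at 5700 ft = 15 − 2 × (5700/1000) = 3.6°C.
ISA deviation = -14 − 3.6 = -17.6°C.
Density altitude = 5700 + 120 × (-17.6) = 3588 ft.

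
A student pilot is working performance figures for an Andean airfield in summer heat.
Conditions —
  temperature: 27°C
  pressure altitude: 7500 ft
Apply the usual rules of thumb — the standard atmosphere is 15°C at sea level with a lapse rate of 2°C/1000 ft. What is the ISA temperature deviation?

ISA temperature at 7500 ft = 15 − 2 × (7500/1000) = 0°C.
Deviation = OAT − ISA = 27 − 0 = +27°C.

ISA+27°C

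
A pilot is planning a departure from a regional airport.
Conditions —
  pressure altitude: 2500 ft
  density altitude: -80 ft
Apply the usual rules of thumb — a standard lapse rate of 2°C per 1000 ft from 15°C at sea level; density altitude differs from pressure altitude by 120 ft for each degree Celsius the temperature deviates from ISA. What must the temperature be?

Density altitude − pressure altitude = -80 − 2500 = -2580 ft.
At 120 ft/°C that is an ISA deviation of -2580/120 = -21.5°C.
ISA temperature at 2500 ft = 15 − 2 × (2500/1000) = 10°C.
OAT = ISA + deviation = 10 + (-21.5) = -11.5°C.

-11.5°C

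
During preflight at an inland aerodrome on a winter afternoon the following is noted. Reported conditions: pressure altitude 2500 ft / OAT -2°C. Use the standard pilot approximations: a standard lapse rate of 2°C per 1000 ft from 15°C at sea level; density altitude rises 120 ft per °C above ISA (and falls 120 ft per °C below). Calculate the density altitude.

ISA temperature at 2500 ft = 15 − 2 × (2500/1000) = 10°C.
ISA deviation = -2 − 10 = -12°C.
Density altitude = 2500 + 120 × (-12) = 2500 + (-1440) = 1060 ft.

1060 ft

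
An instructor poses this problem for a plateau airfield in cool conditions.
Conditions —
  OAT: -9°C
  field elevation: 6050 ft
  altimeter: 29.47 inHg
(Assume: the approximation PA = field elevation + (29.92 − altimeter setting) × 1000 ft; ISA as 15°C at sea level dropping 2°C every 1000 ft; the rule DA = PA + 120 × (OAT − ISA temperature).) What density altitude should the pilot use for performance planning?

Pressure altitude = 6050 + (29.92 − 29.47) × 1000 = 6050 + (+450) = 6500 ft.
ISA temperature at 6500 ft = 15 − 2 × (6500/1000) = 2°C.
ISA deviation = -9 − 2 = -11°C.
Density altitude = 6500 + 120 × (-11) = 5180 ft.

5180 ft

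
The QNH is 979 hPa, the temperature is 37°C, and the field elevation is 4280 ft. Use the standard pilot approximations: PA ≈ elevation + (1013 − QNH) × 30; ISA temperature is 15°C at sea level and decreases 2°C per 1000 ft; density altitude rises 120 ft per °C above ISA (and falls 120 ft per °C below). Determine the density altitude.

9212 ft

Pressure altitude = 4280 + (1013 − 979) × 30 = 4280 + (+1020) = 5300 ft.
ISA temperature at 5300 ft = 15 − 2 × (5300/1000) = 4.4°C.
ISA deviation = 37 − 4.4 = +32.6°C.
Density altitude = 5300 + 120 × (32.6) = 9212 ft.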